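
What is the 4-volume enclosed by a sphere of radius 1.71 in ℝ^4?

V_4(1.71) = π^(4/2) · (1.71)^4 / Γ(4/2 + 1) ≈ 42.1943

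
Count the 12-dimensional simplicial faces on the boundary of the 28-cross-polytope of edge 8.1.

An n-cross-polytope has 2^(k+1)·C(n,k+1) k-faces. Here 2^13·C(28,13) = 8192·37442160 = 306726174720.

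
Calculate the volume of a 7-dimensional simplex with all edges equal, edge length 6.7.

For a regular n-simplex with edge a, V = (a^n / n!)·√((n+1)/2^n). With a=6.7, n=7: V ≈ 30.0631.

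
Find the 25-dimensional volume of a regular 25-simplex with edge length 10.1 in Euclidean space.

V_25 = √(26) · 10.1^25 / (25! · 2^(25/2)) ≈ 0.00072778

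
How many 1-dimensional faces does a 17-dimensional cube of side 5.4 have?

An n-cube has C(n,k)·2^(n-k) k-faces. Here C(17,1)·2^16 = 17·65536 = 1114112.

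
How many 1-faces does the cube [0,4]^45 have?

The 45-cube has n·2^(n-1) = 45·2^44 = 45·17592186044416 = 791648371998720 edges.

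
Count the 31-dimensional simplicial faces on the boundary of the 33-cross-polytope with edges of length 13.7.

An n-cross-polytope has 2^(k+1)·C(n,k+1) k-faces. Here 2^32·C(33,32) = 4294967296·33 = 141733920768.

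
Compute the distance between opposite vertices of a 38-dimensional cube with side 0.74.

The space diagonal of an n-cube of side s is s√n. Here 0.74·√38 ≈ 4.56167.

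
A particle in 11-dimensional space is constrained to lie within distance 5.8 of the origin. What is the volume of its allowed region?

Volume = π^{11/2}·(5.8)^11/Γ(13/2) ≈ 4.70774e+08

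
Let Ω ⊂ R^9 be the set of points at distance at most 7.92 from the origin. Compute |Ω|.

V_9(7.92) = π^(9/2) · (7.92)^9 / Γ(9/2 + 1) ≈ 4.04431e+08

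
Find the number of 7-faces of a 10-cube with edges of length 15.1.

Number of 7-faces = C(10,7) · 2^(10-7) = 120 · 8 = 960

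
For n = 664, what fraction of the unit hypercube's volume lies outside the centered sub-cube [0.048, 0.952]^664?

1 - (1 - 2·0.048)^664 = 1 - 0.904^664 ≈ 1 - 7.868e-30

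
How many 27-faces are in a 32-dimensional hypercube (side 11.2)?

f_27(32-cube) = (32 choose 27) · 2^5 = 6444032.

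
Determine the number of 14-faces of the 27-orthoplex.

Each 14-face is the convex hull of 15 vertices, one chosen as ±e_i from each of 15 distinct axes: 2^15·C(27,15) = 569634324480.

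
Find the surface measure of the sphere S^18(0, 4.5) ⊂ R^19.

The surface area of an n-ball is 2π^(n/2) r^(n-1) / Γ(n/2). For n=19, r=4.5: 1853020188851841·π^9/108908800 ≈ 5.07185e+11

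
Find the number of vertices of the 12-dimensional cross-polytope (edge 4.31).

Number of vertices = 2n = 24.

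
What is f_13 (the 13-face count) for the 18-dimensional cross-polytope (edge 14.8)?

f_13(18-orthoplex) = 2^14 · (18 choose 14) = 50135040.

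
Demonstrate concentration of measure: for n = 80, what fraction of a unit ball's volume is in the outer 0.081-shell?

1 - (1-0.081)^80 ≈ 0.998838 ≈ 99.88%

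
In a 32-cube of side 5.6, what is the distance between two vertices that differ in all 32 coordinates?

d = √(5.6² + 5.6² + ... + 5.6²) [32 terms] = √(32·5.6²) = 5.6√32 ≈ 31.6784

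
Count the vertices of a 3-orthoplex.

The 3-dimensional cross-polytope has 2n = 2·3 = 6 vertices.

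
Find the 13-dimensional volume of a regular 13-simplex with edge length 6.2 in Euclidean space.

For a regular n-simplex with edge a, V = (a^n / n!)·√((n+1)/2^n). With a=6.2, n=13: V ≈ 0.132795.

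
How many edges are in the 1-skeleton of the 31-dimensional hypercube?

Each of the 2^31 = 2147483648 vertices has degree 31; total edges = 31·2^31/2 = 33285996544.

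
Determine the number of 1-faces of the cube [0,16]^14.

An n-cube has C(n,k)·2^(n-k) k-faces. Here C(14,1)·2^13 = 14·8192 = 114688.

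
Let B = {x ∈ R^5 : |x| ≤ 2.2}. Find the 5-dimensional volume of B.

The n-ball volume is π^(n/2)·r^n/Γ(n/2+1). With n=5, r=2.2: V ≈ 271.276.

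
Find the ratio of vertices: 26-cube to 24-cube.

The 26-cube has 2^26 = 67108864 vertices. The 24-cube has 2^24 = 16777216 vertices. Ratio: 67108864/16777216 = 4.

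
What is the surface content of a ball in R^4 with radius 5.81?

S_4(5.81) = 2·π^(4/2)·(5.81)^3 / Γ(4/2) ≈ 3871.31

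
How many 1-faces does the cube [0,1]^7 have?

An n-cube has n·2^(n-1) edges. With n = 7: 7·64 = 448.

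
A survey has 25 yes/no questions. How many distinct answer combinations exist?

Each vertex is a binary string of length 25, so there are 2^25 = 33554432.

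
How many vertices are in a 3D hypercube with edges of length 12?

f_0(3-cube) = (3 choose 0) · 2^3 = 8.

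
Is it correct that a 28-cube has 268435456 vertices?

True. The 28-cube has 2^28 = 268435456 vertices.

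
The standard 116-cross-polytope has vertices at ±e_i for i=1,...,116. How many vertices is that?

The vertices are ±e_1, ..., ±e_116, so there are 2·116 = 232.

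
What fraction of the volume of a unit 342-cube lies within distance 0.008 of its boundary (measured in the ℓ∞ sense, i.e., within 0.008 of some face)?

The inner cube has side 1-2·0.008 = 0.984 and volume (0.984)^342 ≈ 0.004021, so the shell holds 0.995979 of the volume.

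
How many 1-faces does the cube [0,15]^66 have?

The 66-cube has n·2^(n-1) = 66·2^65 = 66·36893488147419103232 = 2434970217729660813312 edges.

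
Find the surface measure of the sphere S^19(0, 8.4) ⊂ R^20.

|∂B_20(8.4)| ≈ 1.87963e+17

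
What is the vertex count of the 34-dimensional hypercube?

Number of vertices = 2^34 = 17179869184.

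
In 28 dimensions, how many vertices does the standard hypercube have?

Each vertex is a binary string of length 28, so there are 2^28 = 268435456.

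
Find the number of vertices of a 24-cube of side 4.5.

Number of vertices = 2^24 = 16777216.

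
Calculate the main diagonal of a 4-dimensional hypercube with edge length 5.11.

d = √(5.11² + 5.11² + ... + 5.11²) [4 terms] = √(4·5.11²) = 5.11√4 = 10.22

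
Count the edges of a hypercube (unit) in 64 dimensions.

Number of 1-faces = C(64,1)·2^(64-1) = 64·9223372036854775808 = 590295810358705651712.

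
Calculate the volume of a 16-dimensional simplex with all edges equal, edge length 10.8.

For a regular n-simplex with edge a, V = (a^n / n!)·√((n+1)/2^n). With a=10.8, n=16: V ≈ 26.3721.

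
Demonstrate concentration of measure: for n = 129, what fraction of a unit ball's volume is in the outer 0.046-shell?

1 - (1-0.046)^129 ≈ 0.9977 ≈ 99.77%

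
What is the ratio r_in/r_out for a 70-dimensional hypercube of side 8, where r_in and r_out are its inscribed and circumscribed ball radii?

r_in / r_out = (8/2) / (8√70/2) = 1/√70 ≈ 0.119523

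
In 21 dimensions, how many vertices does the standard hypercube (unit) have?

An n-cube has 2^n vertices; for n = 21 that is 2^21 = 2097152.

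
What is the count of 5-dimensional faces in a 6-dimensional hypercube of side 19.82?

f_5(6-cube) = (6 choose 5) · 2^1 = 12.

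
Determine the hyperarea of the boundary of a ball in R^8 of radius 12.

S_8(12) = 2·π^(8/2)·(12)^7 / Γ(8/2) = 11943936·π^4 ≈ 1.16345e+09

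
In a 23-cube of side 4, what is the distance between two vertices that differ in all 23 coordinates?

Diagonal = √23 · 4 ≈ 19.1833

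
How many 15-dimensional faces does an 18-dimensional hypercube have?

Number of 15-faces = C(18,15) · 2^(18-15) = 816 · 8 = 6528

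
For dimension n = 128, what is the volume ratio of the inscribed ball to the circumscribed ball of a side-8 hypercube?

The radii are 8/2 and 8√128/2, so the volume ratio is (1/√128)^128 = 128^{-128/2} ≈ 1.37582e-135.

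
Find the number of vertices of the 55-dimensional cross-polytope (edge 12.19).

An n-cross-polytope has 2n vertices; here n = 55, giving 110.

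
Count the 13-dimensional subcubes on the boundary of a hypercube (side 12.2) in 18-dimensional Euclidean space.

Choose 13 of 18 axes to span the face (C(18,13) = 8568 ways), then fix each of the remaining 5 coordinates at one of its two extreme values (2^5 = 32 ways): 8568·32 = 274176.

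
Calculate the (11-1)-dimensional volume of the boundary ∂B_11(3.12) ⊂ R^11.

S = n·V_n(r)/r = 11·V_11(3.12)/3.12 (volume-to-surface relation), giving 1.81152e+06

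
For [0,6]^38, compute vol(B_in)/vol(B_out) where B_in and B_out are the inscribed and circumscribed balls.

Volume scales as r^n, and r_in/r_out = 1/√38, giving (1/√38)^38 ≈ 9.64077e-31.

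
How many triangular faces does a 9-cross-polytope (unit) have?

f_2(9-orthoplex) = 2^3 · (9 choose 3) = 672.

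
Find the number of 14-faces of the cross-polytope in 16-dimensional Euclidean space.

Each 14-face is the convex hull of 15 vertices, one chosen as ±e_i from each of 15 distinct axes: 2^15·C(16,15) = 524288.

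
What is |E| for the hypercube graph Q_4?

Each of the 2^4 = 16 vertices has degree 4; total edges = 4·2^4/2 = 32.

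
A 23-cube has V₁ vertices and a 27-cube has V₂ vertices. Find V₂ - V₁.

V₁ = 2^23 = 8388608. V₂ = 2^27 = 134217728. V₂ - V₁ = 125829120.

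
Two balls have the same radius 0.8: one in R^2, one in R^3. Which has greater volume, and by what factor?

V_2(0.8) ≈ 2.01062, V_3(0.8) ≈ 2.14466. The 3-ball is larger by a factor of 1.067.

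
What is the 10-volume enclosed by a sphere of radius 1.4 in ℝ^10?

Volume = π^{10/2}·(1.4)^10/Γ(6) ≈ 73.7647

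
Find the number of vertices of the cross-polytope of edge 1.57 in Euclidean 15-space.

Each 0-face is the convex hull of 1 vertex, one chosen as ±e_i from each of 1 distinct axis: 2^1·C(15,1) = 30.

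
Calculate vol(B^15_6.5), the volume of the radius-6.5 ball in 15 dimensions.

V_15(6.5) = π^(15/2) · (6.5)^15 / Γ(15/2 + 1) = 3937376385699289·π^7/19958400 ≈ 5.95841e+11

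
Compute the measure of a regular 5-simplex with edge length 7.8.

V_5 = √(6) · 7.8^5 / (5! · 2^(5/2)) ≈ 104.182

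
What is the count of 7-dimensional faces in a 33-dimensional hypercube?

f_7(33-cube) = (33 choose 7) · 2^26 = 286692288233472.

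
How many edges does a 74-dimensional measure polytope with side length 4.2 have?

Each of the 2^74 = 18889465931478580854784 vertices has degree 74; total edges = 74·2^74/2 = 698910239464707491627008.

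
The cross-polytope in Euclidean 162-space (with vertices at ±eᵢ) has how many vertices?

An n-cross-polytope has 2n vertices; here n = 162, giving 324.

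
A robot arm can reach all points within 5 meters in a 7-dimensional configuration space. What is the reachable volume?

V = 250000·π^3/21 ≈ 369122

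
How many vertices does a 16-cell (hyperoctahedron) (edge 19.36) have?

The 4-dimensional cross-polytope has 2n = 2·4 = 8 vertices.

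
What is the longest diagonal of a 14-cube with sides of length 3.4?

d = √(3.4² + 3.4² + ... + 3.4²) [14 terms] = √(14·3.4²) = 3.4√14 ≈ 12.7216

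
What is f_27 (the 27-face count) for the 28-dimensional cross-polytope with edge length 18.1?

Number of 27-faces = 2^(27+1) · C(28,27+1) = 268435456 · 1 = 268435456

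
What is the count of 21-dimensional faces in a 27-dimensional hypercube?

An n-cube has C(n,k)·2^(n-k) k-faces. Here C(27,21)·2^6 = 296010·64 = 18944640.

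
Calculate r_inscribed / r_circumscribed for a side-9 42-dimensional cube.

r_in / r_out = (9/2) / (9√42/2) = 1/√42 ≈ 0.154303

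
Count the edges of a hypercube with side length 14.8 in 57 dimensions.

Each of the 2^57 = 144115188075855872 vertices has degree 57; total edges = 57·2^57/2 = 4107282860161892352.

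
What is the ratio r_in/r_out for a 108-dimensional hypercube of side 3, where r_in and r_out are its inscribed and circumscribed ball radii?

r_in = 3/2 (half the side); r_out = 3√108/2 (half the diagonal). Ratio = 1/√108 ≈ 0.096225.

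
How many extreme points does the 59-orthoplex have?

The vertices are ±e_1, ..., ±e_59, so there are 2·59 = 118.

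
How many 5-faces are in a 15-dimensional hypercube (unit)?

Number of 5-faces = C(15,5) · 2^(15-5) = 3003 · 1024 = 3075072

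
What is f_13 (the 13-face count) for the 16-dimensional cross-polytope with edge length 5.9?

Number of 13-faces = 2^(13+1) · C(16,13+1) = 16384 · 120 = 1966080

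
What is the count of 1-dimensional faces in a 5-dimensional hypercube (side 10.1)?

Number of 1-faces = C(5,1) · 2^(5-1) = 5 · 16 = 80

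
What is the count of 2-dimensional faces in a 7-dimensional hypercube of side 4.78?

f_2(7-cube) = (7 choose 2) · 2^5 = 672.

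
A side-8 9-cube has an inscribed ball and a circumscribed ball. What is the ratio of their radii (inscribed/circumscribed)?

r_in = 8/2 (half the side); r_out = 8√9/2 (half the diagonal). Ratio = 1/√9 ≈ 0.333333.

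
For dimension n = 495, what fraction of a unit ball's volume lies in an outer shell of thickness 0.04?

1 - (1-0.04)^495 ≈ 0.9999999983 ≈ (100 - 1.68e-07)%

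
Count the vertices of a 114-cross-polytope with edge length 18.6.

The vertices are ±e_1, ..., ±e_114, so there are 2·114 = 228.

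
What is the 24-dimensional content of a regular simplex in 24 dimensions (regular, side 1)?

V = (1^24 / 24!) · √((24+1) / 2^24) ≈ 1.96745e-27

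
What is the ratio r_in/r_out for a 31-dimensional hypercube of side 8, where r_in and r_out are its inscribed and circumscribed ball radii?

r_in / r_out = (8/2) / (8√31/2) = 1/√31 ≈ 0.179605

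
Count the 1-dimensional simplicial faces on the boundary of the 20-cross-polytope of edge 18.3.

f_1(20-orthoplex) = 2^2 · (20 choose 2) = 760.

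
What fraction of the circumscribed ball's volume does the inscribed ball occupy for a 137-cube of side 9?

V_in / V_out = (r_in/r_out)^137 = (1/√137)^137 = 137^(-137/2) ≈ 4.31163e-147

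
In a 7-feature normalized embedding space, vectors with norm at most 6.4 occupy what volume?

Volume = π^{7/2}·(6.4)^7/Γ(9/2) ≈ 2.07797e+06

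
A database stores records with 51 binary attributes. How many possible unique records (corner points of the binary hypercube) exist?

Each vertex is a binary string of length 51, so there are 2^51 = 2251799813685248.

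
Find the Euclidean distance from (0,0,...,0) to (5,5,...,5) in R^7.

||(5,5,...,5)|| = √(7)·5 ≈ 13.2288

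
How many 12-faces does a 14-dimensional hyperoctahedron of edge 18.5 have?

Each 12-face is the convex hull of 13 vertices, one chosen as ±e_i from each of 13 distinct axes: 2^13·C(14,13) = 114688.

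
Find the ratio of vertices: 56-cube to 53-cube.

The 56-cube has 2^56 = 72057594037927936 vertices. The 53-cube has 2^53 = 9007199254740992 vertices. Ratio: 72057594037927936/9007199254740992 = 8.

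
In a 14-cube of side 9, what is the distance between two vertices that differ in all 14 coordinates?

||(9,9,...,9)|| = √(14)·9 ≈ 33.6749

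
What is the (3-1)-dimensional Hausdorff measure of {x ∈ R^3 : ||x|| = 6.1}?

|∂B_3(6.1)| = 4πr² = 4π·(6.1)² ≈ 467.595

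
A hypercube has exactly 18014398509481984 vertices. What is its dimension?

2^n = 18014398509481984 ⇒ n = log_2(18014398509481984) = 54.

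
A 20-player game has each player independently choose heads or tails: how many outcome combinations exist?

Each vertex is a binary string of length 20, so there are 2^20 = 1048576.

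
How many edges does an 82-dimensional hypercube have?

Number of 1-faces = C(82,1)·2^(82-1) = 82·2417851639229258349412352 = 198263834416799184651812864.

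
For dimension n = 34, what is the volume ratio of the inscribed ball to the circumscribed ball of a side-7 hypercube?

V_in/V_out = n^(-n/2) = 34^(-34/2) ≈ 9.22271e-27.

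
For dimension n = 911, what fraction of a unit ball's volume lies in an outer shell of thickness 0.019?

1 - (1-0.019)^911 ≈ 0.9999999743 ≈ 99.999997%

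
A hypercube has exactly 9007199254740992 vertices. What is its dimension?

Since 2^n = 9007199254740992, we have n = 53.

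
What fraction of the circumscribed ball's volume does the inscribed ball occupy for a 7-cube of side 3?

V_in/V_out = n^(-n/2) = 7^(-7/2) ≈ 0.00110194.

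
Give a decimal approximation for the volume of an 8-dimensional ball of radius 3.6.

V_8(3.6) = π^(8/2) · (3.6)^8 / Γ(8/2 + 1) ≈ 114501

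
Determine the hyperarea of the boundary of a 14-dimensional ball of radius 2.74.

|∂B_14(2.74)| ≈ 4.11627e+06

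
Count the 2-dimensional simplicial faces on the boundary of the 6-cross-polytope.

Each 2-face is the convex hull of 3 vertices, one chosen as ±e_i from each of 3 distinct axes: 2^3·C(6,3) = 160.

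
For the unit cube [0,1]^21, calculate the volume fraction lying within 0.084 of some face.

1 - (1 - 2·0.084)^21 = 1 - 0.832^21 ≈ 0.978982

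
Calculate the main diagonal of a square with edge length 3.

||(3,3,...,3)|| = √(2)·3 ≈ 4.24264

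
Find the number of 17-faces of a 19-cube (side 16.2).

An n-cube has C(n,k)·2^(n-k) k-faces. Here C(19,17)·2^2 = 171·4 = 684.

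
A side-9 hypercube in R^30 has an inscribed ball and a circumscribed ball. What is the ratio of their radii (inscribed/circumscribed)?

Ratio = (s/2)/(s√30/2) = 30^(-1/2) ≈ 0.182574.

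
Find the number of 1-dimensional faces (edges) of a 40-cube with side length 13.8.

Each of the 2^40 = 1099511627776 vertices has degree 40; total edges = 40·2^40/2 = 21990232555520.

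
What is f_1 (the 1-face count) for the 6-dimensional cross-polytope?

f_1(6-orthoplex) = 2^2 · (6 choose 2) = 60.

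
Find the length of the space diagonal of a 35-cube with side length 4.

||(4,4,...,4)|| = √(35)·4 ≈ 23.6643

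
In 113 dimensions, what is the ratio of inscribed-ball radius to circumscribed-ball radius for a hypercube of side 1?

Ratio = (s/2)/(s√113/2) = 113^(-1/2) ≈ 0.0940721.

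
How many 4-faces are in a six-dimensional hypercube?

Choose 4 of 6 axes to span the face (C(6,4) = 15 ways), then fix each of the remaining 2 coordinates at one of its two extreme values (2^2 = 4 ways): 15·4 = 60.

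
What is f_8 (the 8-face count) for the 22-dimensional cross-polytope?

Number of 8-faces = 2^(8+1) · C(22,8+1) = 512 · 497420 = 254679040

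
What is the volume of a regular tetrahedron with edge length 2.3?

Volume = (√2/12) · 2.3³ = 1.43389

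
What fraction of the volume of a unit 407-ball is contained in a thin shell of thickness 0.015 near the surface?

1 - (1-0.015)^407 ≈ 0.997869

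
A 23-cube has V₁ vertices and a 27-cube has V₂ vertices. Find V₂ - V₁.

V₁ = 2^23 = 8388608. V₂ = 2^27 = 134217728. V₂ - V₁ = 125829120.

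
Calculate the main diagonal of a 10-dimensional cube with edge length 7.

||(7,7,...,7)|| = √(10)·7 ≈ 22.1359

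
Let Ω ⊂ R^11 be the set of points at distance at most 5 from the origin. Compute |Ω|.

The n-ball volume is π^(n/2)·r^n/Γ(n/2+1). With n=11, r=5: V = 625000000·π^5/2079 ≈ 9.19973e+07.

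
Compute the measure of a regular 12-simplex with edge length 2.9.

For a regular n-simplex with edge a, V = (a^n / n!)·√((n+1)/2^n). With a=2.9, n=12: V ≈ 4.16132e-05.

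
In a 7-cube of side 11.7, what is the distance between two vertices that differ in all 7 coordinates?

d = √(11.7² + 11.7² + ... + 11.7²) [7 terms] = √(7·11.7²) = 11.7√7 ≈ 30.9553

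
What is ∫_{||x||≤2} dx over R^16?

V_16(2) = π^(16/2) · (2)^16 / Γ(16/2 + 1) = 512·π^8/315 ≈ 15422.6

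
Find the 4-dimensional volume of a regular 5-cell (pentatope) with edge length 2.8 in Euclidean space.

Volume = 2.8^4 · √(5/2^4) / 4! ≈ 1.43168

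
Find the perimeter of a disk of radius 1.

S_2(1) = 2·π^(2/2)·(1)^1 / Γ(2/2) = 2πr = 2π·1 ≈ 6.28319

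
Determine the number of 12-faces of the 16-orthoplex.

Each 12-face is the convex hull of 13 vertices, one chosen as ±e_i from each of 13 distinct axes: 2^13·C(16,13) = 4587520.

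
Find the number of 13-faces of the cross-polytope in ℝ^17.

Number of 13-faces = 2^(13+1) · C(17,13+1) = 16384 · 680 = 11141120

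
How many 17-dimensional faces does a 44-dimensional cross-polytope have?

Each 17-face is the convex hull of 18 vertices, one chosen as ±e_i from each of 18 distinct axes: 2^18·C(44,18) = 269885295024930816.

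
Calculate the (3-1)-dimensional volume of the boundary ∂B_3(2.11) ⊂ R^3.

|∂B_3(2.11)| = 4πr² = 4π·(2.11)² ≈ 55.9467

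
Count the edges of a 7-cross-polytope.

An n-cross-polytope has 2^(k+1)·C(n,k+1) k-faces. Here 2^2·C(7,2) = 4·21 = 84.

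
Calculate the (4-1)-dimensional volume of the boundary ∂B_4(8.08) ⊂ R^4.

The surface area of an n-ball is 2π^(n/2) r^(n-1) / Γ(n/2). For n=4, r=8.08: 10412.7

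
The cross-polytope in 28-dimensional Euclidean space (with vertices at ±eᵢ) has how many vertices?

The vertices are ±e_1, ..., ±e_28, so there are 2·28 = 56.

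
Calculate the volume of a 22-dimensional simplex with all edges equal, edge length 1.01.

V = (1.01^22 / 22!) · √((22+1) / 2^22) ≈ 2.59321e-24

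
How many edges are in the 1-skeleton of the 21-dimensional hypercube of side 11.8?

The 21-cube has n·2^(n-1) = 21·2^20 = 21·1048576 = 22020096 edges.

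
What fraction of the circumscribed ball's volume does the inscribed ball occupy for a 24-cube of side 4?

V_in / V_out = (r_in/r_out)^24 = (1/√24)^24 = 24^(-24/2) ≈ 2.7382e-17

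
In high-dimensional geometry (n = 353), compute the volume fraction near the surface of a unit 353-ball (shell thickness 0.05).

1 - (1-0.05)^353 ≈ 0.9999999863 ≈ 99.999999%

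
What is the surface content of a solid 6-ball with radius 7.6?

S = n·V_n(r)/r = 6·V_6(7.6)/7.6 (volume-to-surface relation), giving 786172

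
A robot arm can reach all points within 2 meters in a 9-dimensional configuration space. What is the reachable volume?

The n-ball volume is π^(n/2)·r^n/Γ(n/2+1). With n=9, r=2: V = 16384·π^4/945 ≈ 1688.84.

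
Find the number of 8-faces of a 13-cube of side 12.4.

f_8(13-cube) = (13 choose 8) · 2^5 = 41184.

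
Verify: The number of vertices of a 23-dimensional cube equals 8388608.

True. The 23-cube has 2^23 = 8388608 vertices.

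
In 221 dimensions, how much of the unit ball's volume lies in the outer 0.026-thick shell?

1 - (1-0.026)^221 ≈ 0.997038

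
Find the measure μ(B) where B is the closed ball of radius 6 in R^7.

V_7(6) = π^(7/2) · (6)^7 / Γ(7/2 + 1) = 1492992·π^3/35 ≈ 1.32263e+06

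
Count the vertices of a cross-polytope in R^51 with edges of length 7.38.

The 51-dimensional cross-polytope has 2n = 2·51 = 102 vertices.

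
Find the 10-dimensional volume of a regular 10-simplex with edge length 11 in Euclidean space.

V = (11^10 / 10!) · √((10+1) / 2^10) ≈ 740.816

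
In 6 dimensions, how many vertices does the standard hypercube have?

Number of vertices = 2^6 = 64.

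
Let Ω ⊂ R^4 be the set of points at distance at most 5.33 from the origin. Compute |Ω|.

Volume = π^{4/2}·(5.33)^4/Γ(3) ≈ 3982.71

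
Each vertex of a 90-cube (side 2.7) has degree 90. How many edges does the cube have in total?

The 90-cube has n·2^(n-1) = 90·2^89 = 90·618970019642690137449562112 = 55707301767842112370460590080 edges.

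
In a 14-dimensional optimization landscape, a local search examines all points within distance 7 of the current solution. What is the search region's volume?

Volume = π^{14/2}·(7)^14/Γ(8) = 96889010407·π^7/720 ≈ 4.06435e+11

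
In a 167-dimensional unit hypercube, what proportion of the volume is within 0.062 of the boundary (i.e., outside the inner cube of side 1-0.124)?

1 - (1 - 2·0.062)^167 = 1 - 0.876^167 ≈ 1 - 2.501e-10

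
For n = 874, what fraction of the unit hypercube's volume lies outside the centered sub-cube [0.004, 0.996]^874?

The inner cube has side 1-2·0.004 = 0.992 and volume (0.992)^874 ≈ 0.0008937, so the shell holds 0.999106 of the volume.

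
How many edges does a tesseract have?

Each of the 2^4 = 16 vertices has degree 4; total edges = 4·2^4/2 = 32.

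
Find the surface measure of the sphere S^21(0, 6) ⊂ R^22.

S_22(6) = 2·π^(22/2)·(6)^21 / Γ(22/2) = 2115832430592·π^11/175 ≈ 3.55707e+15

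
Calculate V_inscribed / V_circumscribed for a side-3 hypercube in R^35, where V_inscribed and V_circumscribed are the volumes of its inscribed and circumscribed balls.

V_in/V_out = n^(-n/2) = 35^(-35/2) ≈ 9.52378e-28.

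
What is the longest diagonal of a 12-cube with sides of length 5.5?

d = √(5.5² + 5.5² + ... + 5.5²) [12 terms] = √(12·5.5²) = 5.5√12 ≈ 19.0526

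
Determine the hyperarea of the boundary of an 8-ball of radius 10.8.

S_8(10.8) = 2·π^(8/2)·(10.8)^7 / Γ(8/2) ≈ 5.56474e+08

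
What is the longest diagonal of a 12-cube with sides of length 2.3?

The space diagonal of an n-cube of side s is s√n. Here 2.3·√12 ≈ 7.96743.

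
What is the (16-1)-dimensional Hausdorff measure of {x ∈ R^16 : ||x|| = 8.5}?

The surface area of an n-ball is 2π^(n/2) r^(n-1) / Γ(n/2). For n=16, r=8.5: 2862423051509815793·π^8/82575360 ≈ 3.28914e+14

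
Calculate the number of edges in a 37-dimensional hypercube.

An n-cube has n·2^(n-1) edges. With n = 37: 37·68719476736 = 2542620639232.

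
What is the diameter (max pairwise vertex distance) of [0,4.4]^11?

The space diagonal of an n-cube of side s is s√n. Here 4.4·√11 ≈ 14.5931.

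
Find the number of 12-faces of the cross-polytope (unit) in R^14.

f_12(14-orthoplex) = 2^13 · (14 choose 13) = 114688.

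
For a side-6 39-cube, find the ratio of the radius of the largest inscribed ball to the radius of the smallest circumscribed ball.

For an n-cube of any side s, the inradius is s/2 and the circumradius is s√n/2, so the ratio is 1/√39 ≈ 0.160128.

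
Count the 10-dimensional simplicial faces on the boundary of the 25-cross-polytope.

Number of 10-faces = 2^(10+1) · C(25,10+1) = 2048 · 4457400 = 9128755200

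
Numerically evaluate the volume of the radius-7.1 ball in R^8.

V_8(7.1) = π^(8/2) · (7.1)^8 / Γ(8/2 + 1) ≈ 2.62093e+07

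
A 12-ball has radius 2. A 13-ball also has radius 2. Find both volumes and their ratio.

V_12(2) ≈ 5469.24. V_13(2) ≈ 7459.87. Ratio V_12/V_13 ≈ 0.7332.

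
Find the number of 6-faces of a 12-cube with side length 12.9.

Choose 6 of 12 axes to span the face (C(12,6) = 924 ways), then fix each of the remaining 6 coordinates at one of its two extreme values (2^6 = 64 ways): 924·64 = 59136.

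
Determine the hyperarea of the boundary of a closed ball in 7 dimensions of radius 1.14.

S = n·V_n(r)/r = 7·V_7(1.14)/1.14 (volume-to-surface relation), giving 72.5951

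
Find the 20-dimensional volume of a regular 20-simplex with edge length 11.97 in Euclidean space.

V = (11.97^20 / 20!) · √((20+1) / 2^20) ≈ 6.70761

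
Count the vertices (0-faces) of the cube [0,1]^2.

The 2-cube has 2^2 = 4 vertices.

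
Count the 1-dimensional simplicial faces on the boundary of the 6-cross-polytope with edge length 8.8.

Number of 1-faces = 2^(1+1) · C(6,1+1) = 4 · 15 = 60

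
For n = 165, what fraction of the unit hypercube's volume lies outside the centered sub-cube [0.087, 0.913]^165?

1 - (1 - 2·0.087)^165 = 1 - 0.826^165 ≈ 1 - 2.003e-14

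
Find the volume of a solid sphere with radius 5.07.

The n-ball volume is π^(n/2)·r^n/Γ(n/2+1). With n=3, r=5.07: V ≈ 545.899.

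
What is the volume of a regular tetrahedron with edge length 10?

Volume = (√2/12) · 10³ = 117.851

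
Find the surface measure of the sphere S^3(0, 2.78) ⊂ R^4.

S = n·V_n(r)/r = 4·V_4(2.78)/2.78 (volume-to-surface relation), giving 424.096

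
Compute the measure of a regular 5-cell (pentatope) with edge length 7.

Volume = 7^4 · √(5/2^4) / 4! ≈ 55.925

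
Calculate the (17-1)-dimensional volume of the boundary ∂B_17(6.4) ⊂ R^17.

S_17(6.4) = 2·π^(17/2)·(6.4)^16 / Γ(17/2) ≈ 1.89884e+13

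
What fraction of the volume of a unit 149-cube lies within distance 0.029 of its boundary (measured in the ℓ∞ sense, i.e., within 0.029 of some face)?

1 - (1 - 2·0.029)^149 = 1 - 0.942^149 ≈ 0.999864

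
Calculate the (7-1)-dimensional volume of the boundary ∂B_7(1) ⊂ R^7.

The surface area of an n-ball is 2π^(n/2) r^(n-1) / Γ(n/2). For n=7, r=1: 16·π^3/15 ≈ 33.0734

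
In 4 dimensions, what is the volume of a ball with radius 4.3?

V_4(4.3) = π^(4/2) · (4.3)^4 / Γ(4/2 + 1) ≈ 1687.11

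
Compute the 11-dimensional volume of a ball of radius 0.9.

The n-ball volume is π^(n/2)·r^n/Γ(n/2+1). With n=11, r=0.9: V ≈ 0.591252.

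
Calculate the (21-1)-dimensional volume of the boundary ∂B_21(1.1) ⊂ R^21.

The surface area of an n-ball is 2π^(n/2) r^(n-1) / Γ(n/2). For n=21, r=1.1: 1.9707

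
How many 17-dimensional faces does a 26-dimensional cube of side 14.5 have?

An n-cube has C(n,k)·2^(n-k) k-faces. Here C(26,17)·2^9 = 3124550·512 = 1599769600.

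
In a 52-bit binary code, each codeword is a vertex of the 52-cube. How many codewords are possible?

Each vertex is a binary string of length 52, so there are 2^52 = 4503599627370496.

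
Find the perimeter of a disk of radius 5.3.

The surface area of an n-ball is 2π^(n/2) r^(n-1) / Γ(n/2). For n=2, r=5.3: 2πr = 2π·5.3 ≈ 33.3009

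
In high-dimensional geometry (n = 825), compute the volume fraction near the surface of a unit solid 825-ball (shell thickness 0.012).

1 - (1-0.012)^825 ≈ 0.999953 ≈ 99.995274%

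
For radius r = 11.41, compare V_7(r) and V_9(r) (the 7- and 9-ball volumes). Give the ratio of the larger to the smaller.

V_7(11.41) ≈ 1.18954e+08, V_9(11.41) ≈ 1.08116e+10. The 9-ball is larger by a factor of 90.89.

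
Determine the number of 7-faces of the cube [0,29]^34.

f_7(34-cube) = (34 choose 7) · 2^27 = 722039837032448.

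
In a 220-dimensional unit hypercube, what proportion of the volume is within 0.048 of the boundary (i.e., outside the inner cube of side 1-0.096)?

Shell fraction = 1 - (1-0.096)^220 ≈ 1 - 2.275e-10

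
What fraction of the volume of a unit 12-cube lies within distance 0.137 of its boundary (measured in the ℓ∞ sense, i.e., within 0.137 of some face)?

The inner cube has side 1-2·0.137 = 0.726 and volume (0.726)^12 ≈ 0.02144, so the shell holds 0.978559 of the volume.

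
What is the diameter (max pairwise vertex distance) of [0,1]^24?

d = √(1² + 1² + ... + 1²) [24 terms] = √(24·1²) = 1√24 ≈ 4.89898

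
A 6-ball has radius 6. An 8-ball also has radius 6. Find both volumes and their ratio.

V_6(6) ≈ 241105. V_8(6) ≈ 6.81708e+06. Ratio V_6/V_8 ≈ 0.03537.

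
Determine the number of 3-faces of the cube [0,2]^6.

An n-cube has C(n,k)·2^(n-k) k-faces. Here C(6,3)·2^3 = 20·8 = 160.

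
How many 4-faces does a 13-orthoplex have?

Each 4-face is the convex hull of 5 vertices, one chosen as ±e_i from each of 5 distinct axes: 2^5·C(13,5) = 41184.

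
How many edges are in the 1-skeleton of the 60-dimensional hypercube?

Each of the 2^60 = 1152921504606846976 vertices has degree 60; total edges = 60·2^60/2 = 34587645138205409280.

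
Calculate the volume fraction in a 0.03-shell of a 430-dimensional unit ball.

Shell fraction = 1 - (1-0.03)^430 ≈ 0.9999979496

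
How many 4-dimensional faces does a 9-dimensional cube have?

f_4(9-cube) = (9 choose 4) · 2^5 = 4032.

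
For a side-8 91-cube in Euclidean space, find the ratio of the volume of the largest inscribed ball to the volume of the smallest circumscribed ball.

Volume scales as r^n, and r_in/r_out = 1/√91, giving (1/√91)^91 ≈ 7.30494e-90.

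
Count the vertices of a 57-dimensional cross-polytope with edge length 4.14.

An n-cross-polytope has 2n vertices; here n = 57, giving 114.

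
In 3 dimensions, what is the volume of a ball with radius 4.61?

Volume = π^{3/2}·(4.61)^3/Γ(5/2) ≈ 410.385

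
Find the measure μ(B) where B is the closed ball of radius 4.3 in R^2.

Volume = π^{2/2}·(4.3)^2/Γ(2) ≈ 58.088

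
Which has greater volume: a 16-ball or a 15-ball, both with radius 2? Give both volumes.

V_16(2) ≈ 15422.6. V_15(2) ≈ 12499.1. The 16-ball is larger.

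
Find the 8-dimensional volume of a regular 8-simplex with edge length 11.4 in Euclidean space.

Volume = 11.4^8 · √(9/2^8) / 8! ≈ 1326.54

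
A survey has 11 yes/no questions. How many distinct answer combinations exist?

Number of vertices = 2^11 = 2048.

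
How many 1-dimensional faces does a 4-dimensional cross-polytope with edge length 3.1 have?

Number of 1-faces = 2^(1+1) · C(4,1+1) = 4 · 6 = 24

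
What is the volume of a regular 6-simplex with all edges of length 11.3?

For a regular n-simplex with edge a, V = (a^n / n!)·√((n+1)/2^n). With a=11.3, n=6: V ≈ 956.307.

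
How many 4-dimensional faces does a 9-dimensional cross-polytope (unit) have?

f_4(9-orthoplex) = 2^5 · (9 choose 5) = 4032.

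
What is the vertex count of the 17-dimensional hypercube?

Number of vertices = 2^17 = 131072.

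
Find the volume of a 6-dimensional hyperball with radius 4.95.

The n-ball volume is π^(n/2)·r^n/Γ(n/2+1). With n=6, r=4.95: V ≈ 76020.3.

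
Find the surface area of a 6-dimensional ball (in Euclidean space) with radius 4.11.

S_6(4.11) = 2·π^(6/2)·(4.11)^5 / Γ(6/2) ≈ 36362.9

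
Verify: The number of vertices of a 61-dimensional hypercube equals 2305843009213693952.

True. The 61-cube has 2^61 = 2305843009213693952 vertices.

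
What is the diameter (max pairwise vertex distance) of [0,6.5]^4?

d = √(6.5² + 6.5² + ... + 6.5²) [4 terms] = √(4·6.5²) = 6.5√4 = 13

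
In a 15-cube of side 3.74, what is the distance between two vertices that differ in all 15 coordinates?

||(3.74,3.74,...,3.74)|| = √(15)·3.74 ≈ 14.485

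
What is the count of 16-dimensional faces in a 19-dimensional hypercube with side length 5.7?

Number of 16-faces = C(19,16) · 2^(19-16) = 969 · 8 = 7752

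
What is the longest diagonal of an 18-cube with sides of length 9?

Diagonal = √18 · 9 ≈ 38.1838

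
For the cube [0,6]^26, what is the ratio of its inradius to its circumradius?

r_in = 6/2 (half the side); r_out = 6√26/2 (half the diagonal). Ratio = 1/√26 ≈ 0.196116.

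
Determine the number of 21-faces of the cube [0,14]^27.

Choose 21 of 27 axes to span the face (C(27,21) = 296010 ways), then fix each of the remaining 6 coordinates at one of its two extreme values (2^6 = 64 ways): 296010·64 = 18944640.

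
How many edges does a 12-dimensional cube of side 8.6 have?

Each of the 2^12 = 4096 vertices has degree 12; total edges = 12·2^12/2 = 24576.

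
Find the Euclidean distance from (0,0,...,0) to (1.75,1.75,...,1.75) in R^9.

The space diagonal of an n-cube of side s is s√n. Here 1.75·√9 = 5.25.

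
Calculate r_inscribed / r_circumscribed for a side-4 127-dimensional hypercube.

r_in = 4/2 (half the side); r_out = 4√127/2 (half the diagonal). Ratio = 1/√127 ≈ 0.0887357.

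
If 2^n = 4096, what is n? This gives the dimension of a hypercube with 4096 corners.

n = log_2(4096) = 12.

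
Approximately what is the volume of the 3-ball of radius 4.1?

Volume = π^{3/2}·(4.1)^3/Γ(5/2) ≈ 288.696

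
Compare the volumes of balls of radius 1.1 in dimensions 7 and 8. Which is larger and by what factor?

V_7(1.1) ≈ 9.20723, V_8(1.1) ≈ 8.70021. The 7-ball is larger by a factor of 1.058.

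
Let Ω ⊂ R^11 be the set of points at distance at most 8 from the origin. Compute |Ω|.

The n-ball volume is π^(n/2)·r^n/Γ(n/2+1). With n=11, r=8: V = 549755813888·π^5/10395 ≈ 1.61843e+10.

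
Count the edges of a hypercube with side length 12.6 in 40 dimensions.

An n-cube has n·2^(n-1) edges. With n = 40: 40·549755813888 = 21990232555520.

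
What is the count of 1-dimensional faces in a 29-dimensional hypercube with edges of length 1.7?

An n-cube has C(n,k)·2^(n-k) k-faces. Here C(29,1)·2^28 = 29·268435456 = 7784628224.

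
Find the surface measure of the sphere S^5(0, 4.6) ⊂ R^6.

S = n·V_n(r)/r = 6·V_6(4.6)/4.6 (volume-to-surface relation), giving 63861.5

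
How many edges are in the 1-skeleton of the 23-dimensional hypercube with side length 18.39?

An n-cube has n·2^(n-1) edges. With n = 23: 23·4194304 = 96468992.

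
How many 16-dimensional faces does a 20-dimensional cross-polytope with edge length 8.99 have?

Number of 16-faces = 2^(16+1) · C(20,16+1) = 131072 · 1140 = 149422080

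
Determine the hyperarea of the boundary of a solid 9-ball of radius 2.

|∂B_9(2)| = 8192·π^4/105 ≈ 7599.76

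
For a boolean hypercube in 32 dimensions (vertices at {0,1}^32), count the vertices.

An n-cube has 2^n vertices; for n = 32 that is 2^32 = 4294967296.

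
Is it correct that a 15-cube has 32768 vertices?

True. The 15-cube has 2^15 = 32768 vertices.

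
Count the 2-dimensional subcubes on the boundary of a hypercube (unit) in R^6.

An n-cube has C(n,k)·2^(n-k) k-faces. Here C(6,2)·2^4 = 15·16 = 240.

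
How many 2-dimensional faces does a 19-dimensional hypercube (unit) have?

Number of 2-faces = C(19,2) · 2^(19-2) = 171 · 131072 = 22413312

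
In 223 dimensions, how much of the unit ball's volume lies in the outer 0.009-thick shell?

1 - (1-0.009)^223 ≈ 0.866824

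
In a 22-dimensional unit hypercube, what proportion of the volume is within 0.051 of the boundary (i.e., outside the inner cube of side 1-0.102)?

1 - (1 - 2·0.051)^22 = 1 - 0.898^22 ≈ 0.906227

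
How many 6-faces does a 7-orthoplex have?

f_6(7-orthoplex) = 2^7 · (7 choose 7) = 128.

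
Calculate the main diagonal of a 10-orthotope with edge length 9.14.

Diagonal = √10 · 9.14 ≈ 28.9032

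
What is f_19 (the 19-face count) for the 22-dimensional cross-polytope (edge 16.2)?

An n-cross-polytope has 2^(k+1)·C(n,k+1) k-faces. Here 2^20·C(22,20) = 1048576·231 = 242221056.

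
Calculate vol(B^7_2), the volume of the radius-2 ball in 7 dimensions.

V = 2048·π^3/105 ≈ 604.77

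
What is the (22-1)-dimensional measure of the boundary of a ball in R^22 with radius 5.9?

S = n·V_n(r)/r = 22·V_22(5.9)/5.9 (volume-to-surface relation), giving 2.49924e+15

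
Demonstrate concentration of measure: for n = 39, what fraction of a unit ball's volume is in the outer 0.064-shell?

1 - (1-0.064)^39 ≈ 0.924184 ≈ 92.42%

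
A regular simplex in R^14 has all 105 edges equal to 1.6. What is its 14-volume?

V_14 = √(15) · 1.6^14 / (14! · 2^(14/2)) ≈ 2.50096e-10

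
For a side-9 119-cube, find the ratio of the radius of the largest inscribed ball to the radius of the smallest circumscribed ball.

Ratio = (s/2)/(s√119/2) = 119^(-1/2) ≈ 0.0916698.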